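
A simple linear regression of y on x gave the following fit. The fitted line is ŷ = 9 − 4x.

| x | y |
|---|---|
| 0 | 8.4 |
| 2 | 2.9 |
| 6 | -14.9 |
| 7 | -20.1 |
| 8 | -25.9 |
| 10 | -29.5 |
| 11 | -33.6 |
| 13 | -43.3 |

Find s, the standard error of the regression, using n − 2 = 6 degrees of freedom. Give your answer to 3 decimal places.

x=0: ŷ = 9 − 4·0 = 9; r = 8.4 − 9 = -0.6
x=2: ŷ = 9 − 4·2 = 1; r = 2.9 − 1 = 1.9
x=6: ŷ = 9 − 4·6 = -15; r = -14.9 − (-15) = 0.1
x=7: ŷ = 9 − 4·7 = -19; r = -20.1 − (-19) = -1.1
x=8: ŷ = 9 − 4·8 = -23; r = -25.9 − (-23) = -2.9
x=10: ŷ = 9 − 4·10 = -31; r = -29.5 − (-31) = 1.5
x=11: ŷ = 9 − 4·11 = -35; r = -33.6 − (-35) = 1.4
x=13: ŷ = 9 − 4·13 = -43; r = -43.3 − (-43) = -0.3
SSE = 0.36 + 3.61 + 0.01 + 1.21 + 8.41 + 2.25 + 1.96 + 0.09 = 17.9
s = √(17.9/6) = √2.98333 ≈ 1.727

s = 1.727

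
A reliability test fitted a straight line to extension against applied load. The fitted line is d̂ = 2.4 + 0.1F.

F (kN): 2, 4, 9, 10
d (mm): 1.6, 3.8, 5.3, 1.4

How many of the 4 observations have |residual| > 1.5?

2

F=2: d̂ = 2.4 + 0.1·2 = 2.6; r = 1.6 − 2.6 = -1
F=4: d̂ = 2.4 + 0.1·4 = 2.8; r = 3.8 − 2.8 = 1
F=9: d̂ = 2.4 + 0.1·9 = 3.3; r = 5.3 − 3.3 = 2
F=10: d̂ = 2.4 + 0.1·10 = 3.4; r = 1.4 − 3.4 = -2
|r| > 1.5: F=9 (|r|=2), F=10 (|r|=2) → 2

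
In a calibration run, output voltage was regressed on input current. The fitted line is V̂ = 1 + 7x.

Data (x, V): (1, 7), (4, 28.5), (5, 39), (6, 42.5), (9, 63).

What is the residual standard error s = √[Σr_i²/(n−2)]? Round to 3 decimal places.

s = 1.958

x=1: V̂ = 1 + 7·1 = 8; r = 7 − 8 = -1
x=4: V̂ = 1 + 7·4 = 29; r = 28.5 − 29 = -0.5
x=5: V̂ = 1 + 7·5 = 36; r = 39 − 36 = 3
x=6: V̂ = 1 + 7·6 = 43; r = 42.5 − 43 = -0.5
x=9: V̂ = 1 + 7·9 = 64; r = 63 − 64 = -1
SSE = 1 + 0.25 + 9 + 0.25 + 1 = 11.5
s = √(11.5/3) = √3.83333 ≈ 1.958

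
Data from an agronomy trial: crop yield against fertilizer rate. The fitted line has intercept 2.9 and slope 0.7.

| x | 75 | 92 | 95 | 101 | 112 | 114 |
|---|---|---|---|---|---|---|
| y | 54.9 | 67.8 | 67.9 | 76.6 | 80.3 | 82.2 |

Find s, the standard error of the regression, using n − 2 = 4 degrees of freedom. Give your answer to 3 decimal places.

s = 1.803

x=75: ŷ = 2.9 + 0.7·75 = 55.4; e = 54.9 − 55.4 = -0.5
x=92: ŷ = 2.9 + 0.7·92 = 67.3; e = 67.8 − 67.3 = 0.5
x=95: ŷ = 2.9 + 0.7·95 = 69.4; e = 67.9 − 69.4 = -1.5
x=101: ŷ = 2.9 + 0.7·101 = 73.6; e = 76.6 − 73.6 = 3
x=112: ŷ = 2.9 + 0.7·112 = 81.3; e = 80.3 − 81.3 = -1
x=114: ŷ = 2.9 + 0.7·114 = 82.7; e = 82.2 − 82.7 = -0.5
SSE = 0.25 + 0.25 + 2.25 + 9 + 1 + 0.25 = 13
s = √(13/4) = √3.25 ≈ 1.803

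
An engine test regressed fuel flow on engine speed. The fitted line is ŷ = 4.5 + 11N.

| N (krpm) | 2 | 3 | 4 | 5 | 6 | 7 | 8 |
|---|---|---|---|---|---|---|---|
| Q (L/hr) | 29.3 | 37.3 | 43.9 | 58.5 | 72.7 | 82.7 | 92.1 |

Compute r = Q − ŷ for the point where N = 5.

ŷ = 4.5 + 11·5 = 59.5
r = 58.5 − 59.5 = -1

r = -1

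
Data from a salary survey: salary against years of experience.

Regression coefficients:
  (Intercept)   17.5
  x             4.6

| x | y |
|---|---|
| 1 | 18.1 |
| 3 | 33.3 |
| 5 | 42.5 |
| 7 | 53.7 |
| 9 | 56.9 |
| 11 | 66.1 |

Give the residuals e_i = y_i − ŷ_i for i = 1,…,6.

x=1: ŷ = 17.5 + 4.6·1 = 22.1; e = 18.1 − 22.1 = -4
x=3: ŷ = 17.5 + 4.6·3 = 31.3; e = 33.3 − 31.3 = 2
x=5: ŷ = 17.5 + 4.6·5 = 40.5; e = 42.5 − 40.5 = 2
x=7: ŷ = 17.5 + 4.6·7 = 49.7; e = 53.7 − 49.7 = 4
x=9: ŷ = 17.5 + 4.6·9 = 58.9; e = 56.9 − 58.9 = -2
x=11: ŷ = 17.5 + 4.6·11 = 68.1; e = 66.1 − 68.1 = -2

-4, 2, 2, 4, -2, -2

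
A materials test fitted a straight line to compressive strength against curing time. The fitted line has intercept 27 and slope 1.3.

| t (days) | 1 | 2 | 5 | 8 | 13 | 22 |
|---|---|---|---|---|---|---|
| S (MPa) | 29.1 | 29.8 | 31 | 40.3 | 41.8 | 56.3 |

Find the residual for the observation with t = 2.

Ŝ = 27 + 1.3·2 = 29.6
e = 29.8 − 29.6 = 0.2

e = 0.2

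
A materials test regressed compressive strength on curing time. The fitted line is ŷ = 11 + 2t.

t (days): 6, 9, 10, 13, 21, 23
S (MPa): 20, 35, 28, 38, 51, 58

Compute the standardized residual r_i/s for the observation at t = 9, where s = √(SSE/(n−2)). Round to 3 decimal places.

t=6: ŷ = 11 + 2·6 = 23; r = 20 − 23 = -3
t=9: ŷ = 11 + 2·9 = 29; r = 35 − 29 = 6
t=10: ŷ = 11 + 2·10 = 31; r = 28 − 31 = -3
t=13: ŷ = 11 + 2·13 = 37; r = 38 − 37 = 1
t=21: ŷ = 11 + 2·21 = 53; r = 51 − 53 = -2
t=23: ŷ = 11 + 2·23 = 57; r = 58 − 57 = 1
SSE = 9 + 36 + 9 + 1 + 4 + 1 = 60
s = √(60/4) = 3.87298
r/s = 6 / 3.87298 = 1.549

1.549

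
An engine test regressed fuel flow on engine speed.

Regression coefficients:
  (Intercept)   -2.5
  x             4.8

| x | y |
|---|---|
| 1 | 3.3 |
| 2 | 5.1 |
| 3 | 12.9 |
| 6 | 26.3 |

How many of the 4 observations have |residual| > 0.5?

3

x=1: ŷ = -2.5 + 4.8·1 = 2.3; e = 3.3 − 2.3 = 1
x=2: ŷ = -2.5 + 4.8·2 = 7.1; e = 5.1 − 7.1 = -2
x=3: ŷ = -2.5 + 4.8·3 = 11.9; e = 12.9 − 11.9 = 1
x=6: ŷ = -2.5 + 4.8·6 = 26.3; e = 26.3 − 26.3 = 0
|e| > 0.5: x=1 (|e|=1), x=2 (|e|=2), x=3 (|e|=1) → 3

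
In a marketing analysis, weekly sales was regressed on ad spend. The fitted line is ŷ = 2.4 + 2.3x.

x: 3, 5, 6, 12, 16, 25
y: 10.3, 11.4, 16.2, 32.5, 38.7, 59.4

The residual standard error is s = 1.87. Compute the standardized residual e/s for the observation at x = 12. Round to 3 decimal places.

1.337

ŷ = 2.4 + 2.3·12 = 30
e = 32.5 − 30 = 2.5
e/s = 2.5 / 1.87 = 1.337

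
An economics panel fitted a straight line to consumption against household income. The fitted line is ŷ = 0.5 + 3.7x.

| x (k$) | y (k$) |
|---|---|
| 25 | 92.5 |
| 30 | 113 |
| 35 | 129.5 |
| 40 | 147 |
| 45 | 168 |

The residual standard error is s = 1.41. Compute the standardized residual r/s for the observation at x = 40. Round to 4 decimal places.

ŷ = 0.5 + 3.7·40 = 148.5
r = 147 − 148.5 = -1.5
r/s = -1.5 / 1.41 = -1.0638

-1.0638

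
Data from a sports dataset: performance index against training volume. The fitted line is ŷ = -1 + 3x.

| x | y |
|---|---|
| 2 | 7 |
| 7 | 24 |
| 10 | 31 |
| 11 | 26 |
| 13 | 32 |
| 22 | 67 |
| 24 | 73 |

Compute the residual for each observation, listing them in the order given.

x=2: ŷ = -1 + 3·2 = 5; e = 7 − 5 = 2
x=7: ŷ = -1 + 3·7 = 20; e = 24 − 20 = 4
x=10: ŷ = -1 + 3·10 = 29; e = 31 − 29 = 2
x=11: ŷ = -1 + 3·11 = 32; e = 26 − 32 = -6
x=13: ŷ = -1 + 3·13 = 38; e = 32 − 38 = -6
x=22: ŷ = -1 + 3·22 = 65; e = 67 − 65 = 2
x=24: ŷ = -1 + 3·24 = 71; e = 73 − 71 = 2

2, 4, 2, -6, -6, 2, 2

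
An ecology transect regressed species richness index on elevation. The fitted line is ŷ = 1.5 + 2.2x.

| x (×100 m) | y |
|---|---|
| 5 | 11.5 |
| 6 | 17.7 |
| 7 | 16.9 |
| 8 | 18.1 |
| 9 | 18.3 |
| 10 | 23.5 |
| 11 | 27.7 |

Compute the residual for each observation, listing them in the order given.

-1, 3, 0, -1, -3, 0, 2

x=5: ŷ = 1.5 + 2.2·5 = 12.5; e = 11.5 − 12.5 = -1
x=6: ŷ = 1.5 + 2.2·6 = 14.7; e = 17.7 − 14.7 = 3
x=7: ŷ = 1.5 + 2.2·7 = 16.9; e = 16.9 − 16.9 = 0
x=8: ŷ = 1.5 + 2.2·8 = 19.1; e = 18.1 − 19.1 = -1
x=9: ŷ = 1.5 + 2.2·9 = 21.3; e = 18.3 − 21.3 = -3
x=10: ŷ = 1.5 + 2.2·10 = 23.5; e = 23.5 − 23.5 = 0
x=11: ŷ = 1.5 + 2.2·11 = 25.7; e = 27.7 − 25.7 = 2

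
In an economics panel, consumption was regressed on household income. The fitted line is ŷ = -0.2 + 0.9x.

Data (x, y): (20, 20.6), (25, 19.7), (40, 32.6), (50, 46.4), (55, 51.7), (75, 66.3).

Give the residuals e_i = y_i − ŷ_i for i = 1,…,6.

2.8, -2.6, -3.2, 1.6, 2.4, -1

x=20: ŷ = -0.2 + 0.9·20 = 17.8; e = 20.6 − 17.8 = 2.8
x=25: ŷ = -0.2 + 0.9·25 = 22.3; e = 19.7 − 22.3 = -2.6
x=40: ŷ = -0.2 + 0.9·40 = 35.8; e = 32.6 − 35.8 = -3.2
x=50: ŷ = -0.2 + 0.9·50 = 44.8; e = 46.4 − 44.8 = 1.6
x=55: ŷ = -0.2 + 0.9·55 = 49.3; e = 51.7 − 49.3 = 2.4
x=75: ŷ = -0.2 + 0.9·75 = 67.3; e = 66.3 − 67.3 = -1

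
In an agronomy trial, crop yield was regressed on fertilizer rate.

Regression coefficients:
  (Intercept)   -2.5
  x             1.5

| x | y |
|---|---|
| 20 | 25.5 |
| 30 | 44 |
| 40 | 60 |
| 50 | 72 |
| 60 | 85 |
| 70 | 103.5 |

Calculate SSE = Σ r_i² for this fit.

x=20: ŷ = -2.5 + 1.5·20 = 27.5; r = 25.5 − 27.5 = -2
x=30: ŷ = -2.5 + 1.5·30 = 42.5; r = 44 − 42.5 = 1.5
x=40: ŷ = -2.5 + 1.5·40 = 57.5; r = 60 − 57.5 = 2.5
x=50: ŷ = -2.5 + 1.5·50 = 72.5; r = 72 − 72.5 = -0.5
x=60: ŷ = -2.5 + 1.5·60 = 87.5; r = 85 − 87.5 = -2.5
x=70: ŷ = -2.5 + 1.5·70 = 102.5; r = 103.5 − 102.5 = 1
SSE = 4 + 2.25 + 6.25 + 0.25 + 6.25 + 1 = 20

SSE = 20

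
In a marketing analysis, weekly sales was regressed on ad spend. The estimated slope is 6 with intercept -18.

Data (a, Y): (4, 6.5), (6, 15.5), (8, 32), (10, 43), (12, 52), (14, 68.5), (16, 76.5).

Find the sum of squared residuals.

a=4: ŷ = -18 + 6·4 = 6; r = 6.5 − 6 = 0.5
a=6: ŷ = -18 + 6·6 = 18; r = 15.5 − 18 = -2.5
a=8: ŷ = -18 + 6·8 = 30; r = 32 − 30 = 2
a=10: ŷ = -18 + 6·10 = 42; r = 43 − 42 = 1
a=12: ŷ = -18 + 6·12 = 54; r = 52 − 54 = -2
a=14: ŷ = -18 + 6·14 = 66; r = 68.5 − 66 = 2.5
a=16: ŷ = -18 + 6·16 = 78; r = 76.5 − 78 = -1.5
SSE = 0.25 + 6.25 + 4 + 1 + 4 + 6.25 + 2.25 = 24

SSE = 24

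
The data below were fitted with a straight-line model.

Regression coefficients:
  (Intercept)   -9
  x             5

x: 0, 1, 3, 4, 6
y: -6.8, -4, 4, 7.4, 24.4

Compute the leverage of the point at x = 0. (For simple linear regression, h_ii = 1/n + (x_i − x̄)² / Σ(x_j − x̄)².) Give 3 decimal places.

h = 0.544

x̄ = (0 + 1 + 3 + 4 + 6)/5 = 2.8
Σ(x − x̄)² = 7.84 + 3.24 + 0.04 + 1.44 + 10.24 = 22.8
h = 1/5 + (-2.8)²/22.8 = 0.2 + 0.34386 = 0.544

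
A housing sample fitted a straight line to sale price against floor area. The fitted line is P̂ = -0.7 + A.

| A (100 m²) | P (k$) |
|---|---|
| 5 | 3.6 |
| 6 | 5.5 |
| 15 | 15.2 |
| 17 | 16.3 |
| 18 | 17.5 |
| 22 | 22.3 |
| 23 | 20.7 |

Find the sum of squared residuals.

A=5: P̂ = -0.7 + 5 = 4.3; e = 3.6 − 4.3 = -0.7
A=6: P̂ = -0.7 + 6 = 5.3; e = 5.5 − 5.3 = 0.2
A=15: P̂ = -0.7 + 15 = 14.3; e = 15.2 − 14.3 = 0.9
A=17: P̂ = -0.7 + 17 = 16.3; e = 16.3 − 16.3 = 0
A=18: P̂ = -0.7 + 18 = 17.3; e = 17.5 − 17.3 = 0.2
A=22: P̂ = -0.7 + 22 = 21.3; e = 22.3 − 21.3 = 1
A=23: P̂ = -0.7 + 23 = 22.3; e = 20.7 − 22.3 = -1.6
SSE = 0.49 + 0.04 + 0.81 + 0 + 0.04 + 1 + 2.56 = 4.94

SSE = 4.94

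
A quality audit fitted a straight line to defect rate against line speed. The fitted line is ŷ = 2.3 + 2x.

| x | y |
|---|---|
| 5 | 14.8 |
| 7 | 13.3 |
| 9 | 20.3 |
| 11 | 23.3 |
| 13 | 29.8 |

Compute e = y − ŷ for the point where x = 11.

ŷ = 2.3 + 2·11 = 24.3
e = 23.3 − 24.3 = -1

e = -1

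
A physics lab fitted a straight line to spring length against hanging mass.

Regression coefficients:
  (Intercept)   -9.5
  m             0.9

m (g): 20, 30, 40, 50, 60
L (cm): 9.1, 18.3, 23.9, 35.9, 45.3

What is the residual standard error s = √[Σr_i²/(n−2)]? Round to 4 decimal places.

m=20: L̂ = -9.5 + 0.9·20 = 8.5; r = 9.1 − 8.5 = 0.6
m=30: L̂ = -9.5 + 0.9·30 = 17.5; r = 18.3 − 17.5 = 0.8
m=40: L̂ = -9.5 + 0.9·40 = 26.5; r = 23.9 − 26.5 = -2.6
m=50: L̂ = -9.5 + 0.9·50 = 35.5; r = 35.9 − 35.5 = 0.4
m=60: L̂ = -9.5 + 0.9·60 = 44.5; r = 45.3 − 44.5 = 0.8
SSE = 0.36 + 0.64 + 6.76 + 0.16 + 0.64 = 8.56
s = √(8.56/3) = √2.85333 ≈ 1.6892

s = 1.6892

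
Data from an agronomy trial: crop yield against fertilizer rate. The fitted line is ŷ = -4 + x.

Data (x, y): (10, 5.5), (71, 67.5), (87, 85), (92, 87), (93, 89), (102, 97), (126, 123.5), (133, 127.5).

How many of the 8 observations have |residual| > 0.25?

x=10: ŷ = -4 + 10 = 6; r = 5.5 − 6 = -0.5
x=71: ŷ = -4 + 71 = 67; r = 67.5 − 67 = 0.5
x=87: ŷ = -4 + 87 = 83; r = 85 − 83 = 2
x=92: ŷ = -4 + 92 = 88; r = 87 − 88 = -1
x=93: ŷ = -4 + 93 = 89; r = 89 − 89 = 0
x=102: ŷ = -4 + 102 = 98; r = 97 − 98 = -1
x=126: ŷ = -4 + 126 = 122; r = 123.5 − 122 = 1.5
x=133: ŷ = -4 + 133 = 129; r = 127.5 − 129 = -1.5
|r| > 0.25: x=10 (|r|=0.5), x=71 (|r|=0.5), x=87 (|r|=2), x=92 (|r|=1), x=102 (|r|=1), x=126 (|r|=1.5), x=133 (|r|=1.5) → 7

7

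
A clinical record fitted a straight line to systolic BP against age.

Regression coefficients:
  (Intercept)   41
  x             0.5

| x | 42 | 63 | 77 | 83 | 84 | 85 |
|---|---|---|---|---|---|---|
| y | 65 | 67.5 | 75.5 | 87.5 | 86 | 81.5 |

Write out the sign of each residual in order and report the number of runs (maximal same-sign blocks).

x=42: ŷ = 41 + 0.5·42 = 62; r = 65 − 62 = 3
x=63: ŷ = 41 + 0.5·63 = 72.5; r = 67.5 − 72.5 = -5
x=77: ŷ = 41 + 0.5·77 = 79.5; r = 75.5 − 79.5 = -4
x=83: ŷ = 41 + 0.5·83 = 82.5; r = 87.5 − 82.5 = 5
x=84: ŷ = 41 + 0.5·84 = 83; r = 86 − 83 = 3
x=85: ŷ = 41 + 0.5·85 = 83.5; r = 81.5 − 83.5 = -2
Signs: + − − + + −
Runs: +×1, −×2, +×2, −×1 → 4

4 runs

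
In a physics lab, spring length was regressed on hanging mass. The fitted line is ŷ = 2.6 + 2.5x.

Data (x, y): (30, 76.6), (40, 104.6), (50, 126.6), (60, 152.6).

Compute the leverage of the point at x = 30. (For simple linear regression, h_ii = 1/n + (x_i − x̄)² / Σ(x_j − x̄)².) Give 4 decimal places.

h = 0.7000

x̄ = (30 + 40 + 50 + 60)/4 = 45
Σ(x − x̄)² = 225 + 25 + 25 + 225 = 500
h = 1/4 + (-15)²/500 = 0.25 + 0.45 = 0.7000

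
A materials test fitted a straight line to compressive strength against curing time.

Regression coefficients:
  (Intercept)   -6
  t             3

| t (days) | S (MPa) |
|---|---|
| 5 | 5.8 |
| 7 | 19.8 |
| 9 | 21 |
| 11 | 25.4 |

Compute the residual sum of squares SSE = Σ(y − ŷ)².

t=5: ŷ = -6 + 3·5 = 9; e = 5.8 − 9 = -3.2
t=7: ŷ = -6 + 3·7 = 15; e = 19.8 − 15 = 4.8
t=9: ŷ = -6 + 3·9 = 21; e = 21 − 21 = 0
t=11: ŷ = -6 + 3·11 = 27; e = 25.4 − 27 = -1.6
SSE = 10.24 + 23.04 + 0 + 2.56 = 35.84

SSE = 35.84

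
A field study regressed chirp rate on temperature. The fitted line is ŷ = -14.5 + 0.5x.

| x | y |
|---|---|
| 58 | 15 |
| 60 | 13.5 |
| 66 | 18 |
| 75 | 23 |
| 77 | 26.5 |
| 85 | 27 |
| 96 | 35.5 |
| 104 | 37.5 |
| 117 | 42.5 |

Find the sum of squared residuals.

SSE = 18

x=58: ŷ = -14.5 + 0.5·58 = 14.5; r = 15 − 14.5 = 0.5
x=60: ŷ = -14.5 + 0.5·60 = 15.5; r = 13.5 − 15.5 = -2
x=66: ŷ = -14.5 + 0.5·66 = 18.5; r = 18 − 18.5 = -0.5
x=75: ŷ = -14.5 + 0.5·75 = 23; r = 23 − 23 = 0
x=77: ŷ = -14.5 + 0.5·77 = 24; r = 26.5 − 24 = 2.5
x=85: ŷ = -14.5 + 0.5·85 = 28; r = 27 − 28 = -1
x=96: ŷ = -14.5 + 0.5·96 = 33.5; r = 35.5 − 33.5 = 2
x=104: ŷ = -14.5 + 0.5·104 = 37.5; r = 37.5 − 37.5 = 0
x=117: ŷ = -14.5 + 0.5·117 = 44; r = 42.5 − 44 = -1.5
SSE = 0.25 + 4 + 0.25 + 0 + 6.25 + 1 + 4 + 0 + 2.25 = 18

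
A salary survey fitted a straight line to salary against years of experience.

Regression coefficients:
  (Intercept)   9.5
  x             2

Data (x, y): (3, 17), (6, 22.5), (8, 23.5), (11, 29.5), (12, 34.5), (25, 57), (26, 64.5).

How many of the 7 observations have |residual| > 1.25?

5

x=3: ŷ = 9.5 + 2·3 = 15.5; r = 17 − 15.5 = 1.5
x=6: ŷ = 9.5 + 2·6 = 21.5; r = 22.5 − 21.5 = 1
x=8: ŷ = 9.5 + 2·8 = 25.5; r = 23.5 − 25.5 = -2
x=11: ŷ = 9.5 + 2·11 = 31.5; r = 29.5 − 31.5 = -2
x=12: ŷ = 9.5 + 2·12 = 33.5; r = 34.5 − 33.5 = 1
x=25: ŷ = 9.5 + 2·25 = 59.5; r = 57 − 59.5 = -2.5
x=26: ŷ = 9.5 + 2·26 = 61.5; r = 64.5 − 61.5 = 3
|r| > 1.25: x=3 (|r|=1.5), x=8 (|r|=2), x=11 (|r|=2), x=25 (|r|=2.5), x=26 (|r|=3) → 5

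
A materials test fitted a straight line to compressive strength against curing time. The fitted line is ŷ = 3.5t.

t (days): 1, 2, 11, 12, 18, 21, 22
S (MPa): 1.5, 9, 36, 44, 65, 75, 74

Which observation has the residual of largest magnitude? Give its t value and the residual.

t=1: ŷ = 3.5·1 = 3.5; e = 1.5 − 3.5 = -2
t=2: ŷ = 3.5·2 = 7; e = 9 − 7 = 2
t=11: ŷ = 3.5·11 = 38.5; e = 36 − 38.5 = -2.5
t=12: ŷ = 3.5·12 = 42; e = 44 − 42 = 2
t=18: ŷ = 3.5·18 = 63; e = 65 − 63 = 2
t=21: ŷ = 3.5·21 = 73.5; e = 75 − 73.5 = 1.5
t=22: ŷ = 3.5·22 = 77; e = 74 − 77 = -3
Largest |e| is 3 at t = 22, residual -3.

t = 22, e = -3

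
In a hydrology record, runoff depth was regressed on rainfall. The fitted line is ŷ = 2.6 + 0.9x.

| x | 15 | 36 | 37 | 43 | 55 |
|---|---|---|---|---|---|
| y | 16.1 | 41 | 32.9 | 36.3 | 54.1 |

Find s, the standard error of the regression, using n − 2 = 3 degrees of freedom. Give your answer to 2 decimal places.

s = 4.97

x=15: ŷ = 2.6 + 0.9·15 = 16.1; e = 16.1 − 16.1 = 0
x=36: ŷ = 2.6 + 0.9·36 = 35; e = 41 − 35 = 6
x=37: ŷ = 2.6 + 0.9·37 = 35.9; e = 32.9 − 35.9 = -3
x=43: ŷ = 2.6 + 0.9·43 = 41.3; e = 36.3 − 41.3 = -5
x=55: ŷ = 2.6 + 0.9·55 = 52.1; e = 54.1 − 52.1 = 2
SSE = 0 + 36 + 9 + 25 + 4 = 74
s = √(74/3) = √24.6667 ≈ 4.97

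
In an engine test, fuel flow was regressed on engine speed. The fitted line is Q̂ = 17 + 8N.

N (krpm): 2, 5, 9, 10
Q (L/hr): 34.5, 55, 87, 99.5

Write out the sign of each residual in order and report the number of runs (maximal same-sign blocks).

N=2: Q̂ = 17 + 8·2 = 33; r = 34.5 − 33 = 1.5
N=5: Q̂ = 17 + 8·5 = 57; r = 55 − 57 = -2
N=9: Q̂ = 17 + 8·9 = 89; r = 87 − 89 = -2
N=10: Q̂ = 17 + 8·10 = 97; r = 99.5 − 97 = 2.5
Signs: + − − +
Runs: +×1, −×2, +×1 → 3

3 runs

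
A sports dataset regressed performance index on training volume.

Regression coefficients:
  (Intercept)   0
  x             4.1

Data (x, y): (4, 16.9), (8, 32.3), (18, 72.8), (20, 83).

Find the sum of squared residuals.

SSE = 2.5

x=4: ŷ = 4.1·4 = 16.4; r = 16.9 − 16.4 = 0.5
x=8: ŷ = 4.1·8 = 32.8; r = 32.3 − 32.8 = -0.5
x=18: ŷ = 4.1·18 = 73.8; r = 72.8 − 73.8 = -1
x=20: ŷ = 4.1·20 = 82; r = 83 − 82 = 1
SSE = 0.25 + 0.25 + 1 + 1 = 2.5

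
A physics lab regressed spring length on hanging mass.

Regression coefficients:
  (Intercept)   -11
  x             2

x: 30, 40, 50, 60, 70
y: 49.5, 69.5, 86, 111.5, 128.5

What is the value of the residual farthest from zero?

r = -3

x=30: ŷ = -11 + 2·30 = 49; r = 49.5 − 49 = 0.5
x=40: ŷ = -11 + 2·40 = 69; r = 69.5 − 69 = 0.5
x=50: ŷ = -11 + 2·50 = 89; r = 86 − 89 = -3
x=60: ŷ = -11 + 2·60 = 109; r = 111.5 − 109 = 2.5
x=70: ŷ = -11 + 2·70 = 129; r = 128.5 − 129 = -0.5
Largest |r| is 3 at x = 50, residual -3.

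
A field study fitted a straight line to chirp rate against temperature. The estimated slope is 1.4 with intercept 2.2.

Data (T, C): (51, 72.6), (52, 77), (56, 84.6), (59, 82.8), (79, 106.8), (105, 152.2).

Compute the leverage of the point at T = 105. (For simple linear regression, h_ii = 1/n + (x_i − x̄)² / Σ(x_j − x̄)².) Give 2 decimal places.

h = 0.81

T̄ = (51 + 52 + 56 + 59 + 79 + 105)/6 = 67
Σ(T − T̄)² = 256 + 225 + 121 + 64 + 144 + 1444 = 2254
h = 1/6 + (38)²/2254 = 0.166667 + 0.640639 = 0.81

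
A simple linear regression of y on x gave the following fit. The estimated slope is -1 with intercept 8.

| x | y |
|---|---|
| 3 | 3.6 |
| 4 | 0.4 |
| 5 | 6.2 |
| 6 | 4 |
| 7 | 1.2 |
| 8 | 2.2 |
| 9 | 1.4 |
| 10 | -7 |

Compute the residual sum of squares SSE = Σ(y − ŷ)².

x=3: ŷ = 8 − 3 = 5; e = 3.6 − 5 = -1.4
x=4: ŷ = 8 − 4 = 4; e = 0.4 − 4 = -3.6
x=5: ŷ = 8 − 5 = 3; e = 6.2 − 3 = 3.2
x=6: ŷ = 8 − 6 = 2; e = 4 − 2 = 2
x=7: ŷ = 8 − 7 = 1; e = 1.2 − 1 = 0.2
x=8: ŷ = 8 − 8 = 0; e = 2.2 − 0 = 2.2
x=9: ŷ = 8 − 9 = -1; e = 1.4 − (-1) = 2.4
x=10: ŷ = 8 − 10 = -2; e = -7 − (-2) = -5
SSE = 1.96 + 12.96 + 10.24 + 4 + 0.04 + 4.84 + 5.76 + 25 = 64.8

SSE = 64.8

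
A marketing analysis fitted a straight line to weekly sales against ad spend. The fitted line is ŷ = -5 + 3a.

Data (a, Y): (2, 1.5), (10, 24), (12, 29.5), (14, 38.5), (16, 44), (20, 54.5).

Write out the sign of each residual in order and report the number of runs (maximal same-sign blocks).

4 runs

a=2: ŷ = -5 + 3·2 = 1; e = 1.5 − 1 = 0.5
a=10: ŷ = -5 + 3·10 = 25; e = 24 − 25 = -1
a=12: ŷ = -5 + 3·12 = 31; e = 29.5 − 31 = -1.5
a=14: ŷ = -5 + 3·14 = 37; e = 38.5 − 37 = 1.5
a=16: ŷ = -5 + 3·16 = 43; e = 44 − 43 = 1
a=20: ŷ = -5 + 3·20 = 55; e = 54.5 − 55 = -0.5
Signs: + − − + + −
Runs: +×1, −×2, +×2, −×1 → 4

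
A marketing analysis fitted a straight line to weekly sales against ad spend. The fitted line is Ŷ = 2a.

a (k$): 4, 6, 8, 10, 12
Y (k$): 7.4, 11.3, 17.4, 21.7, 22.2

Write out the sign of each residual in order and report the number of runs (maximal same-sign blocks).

3 runs

a=4: Ŷ = 2·4 = 8; r = 7.4 − 8 = -0.6
a=6: Ŷ = 2·6 = 12; r = 11.3 − 12 = -0.7
a=8: Ŷ = 2·8 = 16; r = 17.4 − 16 = 1.4
a=10: Ŷ = 2·10 = 20; r = 21.7 − 20 = 1.7
a=12: Ŷ = 2·12 = 24; r = 22.2 − 24 = -1.8
Signs: − − + + −
Runs: −×2, +×2, −×1 → 3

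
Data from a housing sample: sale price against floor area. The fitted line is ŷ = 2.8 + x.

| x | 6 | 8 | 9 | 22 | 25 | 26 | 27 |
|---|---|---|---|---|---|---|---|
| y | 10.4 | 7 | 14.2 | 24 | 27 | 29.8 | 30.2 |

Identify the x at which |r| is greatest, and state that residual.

x=6: ŷ = 2.8 + 6 = 8.8; r = 10.4 − 8.8 = 1.6
x=8: ŷ = 2.8 + 8 = 10.8; r = 7 − 10.8 = -3.8
x=9: ŷ = 2.8 + 9 = 11.8; r = 14.2 − 11.8 = 2.4
x=22: ŷ = 2.8 + 22 = 24.8; r = 24 − 24.8 = -0.8
x=25: ŷ = 2.8 + 25 = 27.8; r = 27 − 27.8 = -0.8
x=26: ŷ = 2.8 + 26 = 28.8; r = 29.8 − 28.8 = 1
x=27: ŷ = 2.8 + 27 = 29.8; r = 30.2 − 29.8 = 0.4
Largest |r| is 3.8 at x = 8, residual -3.8.

x = 8, r = -3.8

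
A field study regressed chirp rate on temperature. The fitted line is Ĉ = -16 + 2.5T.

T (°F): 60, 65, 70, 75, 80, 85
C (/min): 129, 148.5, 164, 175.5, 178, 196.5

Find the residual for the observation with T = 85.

e = 0

Ĉ = -16 + 2.5·85 = 196.5
e = 196.5 − 196.5 = 0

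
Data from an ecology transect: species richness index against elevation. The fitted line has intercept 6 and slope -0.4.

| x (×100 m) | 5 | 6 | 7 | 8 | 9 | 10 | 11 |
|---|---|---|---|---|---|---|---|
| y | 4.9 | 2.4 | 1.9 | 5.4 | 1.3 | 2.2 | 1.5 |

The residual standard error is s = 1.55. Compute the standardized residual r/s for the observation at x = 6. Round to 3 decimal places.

-0.774

ŷ = 6 − 0.4·6 = 3.6
r = 2.4 − 3.6 = -1.2
r/s = -1.2 / 1.55 = -0.774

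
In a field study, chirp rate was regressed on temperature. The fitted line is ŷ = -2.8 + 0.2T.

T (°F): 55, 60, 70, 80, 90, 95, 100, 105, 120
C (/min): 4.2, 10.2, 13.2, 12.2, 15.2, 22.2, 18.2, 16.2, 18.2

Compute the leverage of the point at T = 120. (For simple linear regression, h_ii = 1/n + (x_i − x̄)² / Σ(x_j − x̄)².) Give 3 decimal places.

T̄ = (55 + 60 + 70 + 80 + 90 + 95 + 100 + 105 + 120)/9 = 86.1111
Σ(T − T̄)² = 967.901 + 681.79 + 259.568 + 37.3457 + 15.1235 + 79.0123 + 192.901 + 356.79 + 1148.46 = 3738.89
h = 1/9 + (33.8889)²/3738.89 = 0.111111 + 0.307165 = 0.418

h = 0.418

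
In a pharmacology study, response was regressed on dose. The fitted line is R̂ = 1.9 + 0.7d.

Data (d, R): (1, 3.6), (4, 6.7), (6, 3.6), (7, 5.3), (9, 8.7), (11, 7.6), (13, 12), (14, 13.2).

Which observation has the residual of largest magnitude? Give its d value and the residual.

d=1: R̂ = 1.9 + 0.7·1 = 2.6; e = 3.6 − 2.6 = 1
d=4: R̂ = 1.9 + 0.7·4 = 4.7; e = 6.7 − 4.7 = 2
d=6: R̂ = 1.9 + 0.7·6 = 6.1; e = 3.6 − 6.1 = -2.5
d=7: R̂ = 1.9 + 0.7·7 = 6.8; e = 5.3 − 6.8 = -1.5
d=9: R̂ = 1.9 + 0.7·9 = 8.2; e = 8.7 − 8.2 = 0.5
d=11: R̂ = 1.9 + 0.7·11 = 9.6; e = 7.6 − 9.6 = -2
d=13: R̂ = 1.9 + 0.7·13 = 11; e = 12 − 11 = 1
d=14: R̂ = 1.9 + 0.7·14 = 11.7; e = 13.2 − 11.7 = 1.5
Largest |e| is 2.5 at d = 6, residual -2.5.

d = 6, e = -2.5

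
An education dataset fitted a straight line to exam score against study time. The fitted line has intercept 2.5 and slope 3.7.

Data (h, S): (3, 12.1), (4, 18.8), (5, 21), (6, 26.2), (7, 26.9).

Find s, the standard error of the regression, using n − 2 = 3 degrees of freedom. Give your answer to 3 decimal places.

h=3: ŷ = 2.5 + 3.7·3 = 13.6; r = 12.1 − 13.6 = -1.5
h=4: ŷ = 2.5 + 3.7·4 = 17.3; r = 18.8 − 17.3 = 1.5
h=5: ŷ = 2.5 + 3.7·5 = 21; r = 21 − 21 = 0
h=6: ŷ = 2.5 + 3.7·6 = 24.7; r = 26.2 − 24.7 = 1.5
h=7: ŷ = 2.5 + 3.7·7 = 28.4; r = 26.9 − 28.4 = -1.5
SSE = 2.25 + 2.25 + 0 + 2.25 + 2.25 = 9
s = √(9/3) = √3 ≈ 1.732

s = 1.732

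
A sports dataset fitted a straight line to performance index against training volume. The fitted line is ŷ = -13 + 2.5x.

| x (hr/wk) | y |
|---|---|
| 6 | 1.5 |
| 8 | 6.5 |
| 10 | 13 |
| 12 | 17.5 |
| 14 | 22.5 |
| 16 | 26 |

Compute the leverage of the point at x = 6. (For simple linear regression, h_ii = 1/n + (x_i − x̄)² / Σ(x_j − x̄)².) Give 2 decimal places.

x̄ = (6 + 8 + 10 + 12 + 14 + 16)/6 = 11
Σ(x − x̄)² = 25 + 9 + 1 + 1 + 9 + 25 = 70
h = 1/6 + (-5)²/70 = 0.166667 + 0.357143 = 0.52

h = 0.52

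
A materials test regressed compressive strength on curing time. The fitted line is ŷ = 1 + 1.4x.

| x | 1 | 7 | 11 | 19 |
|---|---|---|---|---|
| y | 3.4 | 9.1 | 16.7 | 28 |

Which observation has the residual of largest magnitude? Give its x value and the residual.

x=1: ŷ = 1 + 1.4·1 = 2.4; r = 3.4 − 2.4 = 1
x=7: ŷ = 1 + 1.4·7 = 10.8; r = 9.1 − 10.8 = -1.7
x=11: ŷ = 1 + 1.4·11 = 16.4; r = 16.7 − 16.4 = 0.3
x=19: ŷ = 1 + 1.4·19 = 27.6; r = 28 − 27.6 = 0.4
Largest |r| is 1.7 at x = 7, residual -1.7.

x = 7, r = -1.7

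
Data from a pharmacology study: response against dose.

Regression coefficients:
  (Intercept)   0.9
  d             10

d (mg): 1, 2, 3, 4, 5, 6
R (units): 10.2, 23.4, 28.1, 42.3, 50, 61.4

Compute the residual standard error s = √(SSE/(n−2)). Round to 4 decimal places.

s = 2.0976

d=1: R̂ = 0.9 + 10·1 = 10.9; e = 10.2 − 10.9 = -0.7
d=2: R̂ = 0.9 + 10·2 = 20.9; e = 23.4 − 20.9 = 2.5
d=3: R̂ = 0.9 + 10·3 = 30.9; e = 28.1 − 30.9 = -2.8
d=4: R̂ = 0.9 + 10·4 = 40.9; e = 42.3 − 40.9 = 1.4
d=5: R̂ = 0.9 + 10·5 = 50.9; e = 50 − 50.9 = -0.9
d=6: R̂ = 0.9 + 10·6 = 60.9; e = 61.4 − 60.9 = 0.5
SSE = 0.49 + 6.25 + 7.84 + 1.96 + 0.81 + 0.25 = 17.6
s = √(17.6/4) = √4.4 ≈ 2.0976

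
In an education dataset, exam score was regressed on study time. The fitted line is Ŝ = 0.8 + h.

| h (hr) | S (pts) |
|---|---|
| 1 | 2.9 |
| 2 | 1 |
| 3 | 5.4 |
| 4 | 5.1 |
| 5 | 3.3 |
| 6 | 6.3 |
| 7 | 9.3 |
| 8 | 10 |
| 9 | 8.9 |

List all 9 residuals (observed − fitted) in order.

1.1, -1.8, 1.6, 0.3, -2.5, -0.5, 1.5, 1.2, -0.9

h=1: Ŝ = 0.8 + 1 = 1.8; e = 2.9 − 1.8 = 1.1
h=2: Ŝ = 0.8 + 2 = 2.8; e = 1 − 2.8 = -1.8
h=3: Ŝ = 0.8 + 3 = 3.8; e = 5.4 − 3.8 = 1.6
h=4: Ŝ = 0.8 + 4 = 4.8; e = 5.1 − 4.8 = 0.3
h=5: Ŝ = 0.8 + 5 = 5.8; e = 3.3 − 5.8 = -2.5
h=6: Ŝ = 0.8 + 6 = 6.8; e = 6.3 − 6.8 = -0.5
h=7: Ŝ = 0.8 + 7 = 7.8; e = 9.3 − 7.8 = 1.5
h=8: Ŝ = 0.8 + 8 = 8.8; e = 10 − 8.8 = 1.2
h=9: Ŝ = 0.8 + 9 = 9.8; e = 8.9 − 9.8 = -0.9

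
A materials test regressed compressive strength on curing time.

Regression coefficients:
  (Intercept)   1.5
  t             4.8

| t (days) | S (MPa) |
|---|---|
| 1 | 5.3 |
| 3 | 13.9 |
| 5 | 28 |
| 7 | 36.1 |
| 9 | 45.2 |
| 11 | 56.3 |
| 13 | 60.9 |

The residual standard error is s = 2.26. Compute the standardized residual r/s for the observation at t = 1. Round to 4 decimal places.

-0.4425

ŷ = 1.5 + 4.8·1 = 6.3
r = 5.3 − 6.3 = -1
r/s = -1 / 2.26 = -0.4425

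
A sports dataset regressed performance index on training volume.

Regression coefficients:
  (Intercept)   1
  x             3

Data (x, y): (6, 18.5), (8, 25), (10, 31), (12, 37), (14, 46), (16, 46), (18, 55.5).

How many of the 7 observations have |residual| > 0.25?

4

x=6: ŷ = 1 + 3·6 = 19; r = 18.5 − 19 = -0.5
x=8: ŷ = 1 + 3·8 = 25; r = 25 − 25 = 0
x=10: ŷ = 1 + 3·10 = 31; r = 31 − 31 = 0
x=12: ŷ = 1 + 3·12 = 37; r = 37 − 37 = 0
x=14: ŷ = 1 + 3·14 = 43; r = 46 − 43 = 3
x=16: ŷ = 1 + 3·16 = 49; r = 46 − 49 = -3
x=18: ŷ = 1 + 3·18 = 55; r = 55.5 − 55 = 0.5
|r| > 0.25: x=6 (|r|=0.5), x=14 (|r|=3), x=16 (|r|=3), x=18 (|r|=0.5) → 4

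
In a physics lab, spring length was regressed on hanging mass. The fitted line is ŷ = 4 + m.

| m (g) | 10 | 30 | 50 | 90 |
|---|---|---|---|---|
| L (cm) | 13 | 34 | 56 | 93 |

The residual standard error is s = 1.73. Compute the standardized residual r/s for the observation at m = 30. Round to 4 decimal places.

0.0000

ŷ = 4 + 30 = 34
r = 34 − 34 = 0
r/s = 0 / 1.73 = 0.0000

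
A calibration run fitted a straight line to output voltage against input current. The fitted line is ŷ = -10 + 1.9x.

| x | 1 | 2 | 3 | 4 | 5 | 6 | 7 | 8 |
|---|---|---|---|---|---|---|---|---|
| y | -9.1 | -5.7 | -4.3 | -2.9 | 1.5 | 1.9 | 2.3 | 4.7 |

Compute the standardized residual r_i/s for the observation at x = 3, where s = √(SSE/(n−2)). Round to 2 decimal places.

0.00

x=1: ŷ = -10 + 1.9·1 = -8.1; r = -9.1 − (-8.1) = -1
x=2: ŷ = -10 + 1.9·2 = -6.2; r = -5.7 − (-6.2) = 0.5
x=3: ŷ = -10 + 1.9·3 = -4.3; r = -4.3 − (-4.3) = 0
x=4: ŷ = -10 + 1.9·4 = -2.4; r = -2.9 − (-2.4) = -0.5
x=5: ŷ = -10 + 1.9·5 = -0.5; r = 1.5 − (-0.5) = 2
x=6: ŷ = -10 + 1.9·6 = 1.4; r = 1.9 − 1.4 = 0.5
x=7: ŷ = -10 + 1.9·7 = 3.3; r = 2.3 − 3.3 = -1
x=8: ŷ = -10 + 1.9·8 = 5.2; r = 4.7 − 5.2 = -0.5
SSE = 1 + 0.25 + 0 + 0.25 + 4 + 0.25 + 1 + 0.25 = 7
s = √(7/6) = 1.08012
r/s = 0 / 1.08012 = 0.00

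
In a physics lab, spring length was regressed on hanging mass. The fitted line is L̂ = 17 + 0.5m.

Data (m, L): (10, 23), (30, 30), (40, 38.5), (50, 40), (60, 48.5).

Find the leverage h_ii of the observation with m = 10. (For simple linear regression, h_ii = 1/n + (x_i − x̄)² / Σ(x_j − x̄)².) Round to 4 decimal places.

m̄ = (10 + 30 + 40 + 50 + 60)/5 = 38
Σ(m − m̄)² = 784 + 64 + 4 + 144 + 484 = 1480
h = 1/5 + (-28)²/1480 = 0.2 + 0.52973 = 0.7297

h = 0.7297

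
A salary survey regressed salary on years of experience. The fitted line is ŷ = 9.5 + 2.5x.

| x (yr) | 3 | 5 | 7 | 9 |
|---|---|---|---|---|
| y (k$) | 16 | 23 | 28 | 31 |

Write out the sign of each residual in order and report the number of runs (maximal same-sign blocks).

x=3: ŷ = 9.5 + 2.5·3 = 17; e = 16 − 17 = -1
x=5: ŷ = 9.5 + 2.5·5 = 22; e = 23 − 22 = 1
x=7: ŷ = 9.5 + 2.5·7 = 27; e = 28 − 27 = 1
x=9: ŷ = 9.5 + 2.5·9 = 32; e = 31 − 32 = -1
Signs: − + + −
Runs: −×1, +×2, −×1 → 3

3 runs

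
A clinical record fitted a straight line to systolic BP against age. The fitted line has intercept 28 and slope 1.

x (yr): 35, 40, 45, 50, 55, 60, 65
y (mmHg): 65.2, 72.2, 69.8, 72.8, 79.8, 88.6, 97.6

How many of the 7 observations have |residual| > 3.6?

3

x=35: ŷ = 28 + 35 = 63; e = 65.2 − 63 = 2.2
x=40: ŷ = 28 + 40 = 68; e = 72.2 − 68 = 4.2
x=45: ŷ = 28 + 45 = 73; e = 69.8 − 73 = -3.2
x=50: ŷ = 28 + 50 = 78; e = 72.8 − 78 = -5.2
x=55: ŷ = 28 + 55 = 83; e = 79.8 − 83 = -3.2
x=60: ŷ = 28 + 60 = 88; e = 88.6 − 88 = 0.6
x=65: ŷ = 28 + 65 = 93; e = 97.6 − 93 = 4.6
|e| > 3.6: x=40 (|e|=4.2), x=50 (|e|=5.2), x=65 (|e|=4.6) → 3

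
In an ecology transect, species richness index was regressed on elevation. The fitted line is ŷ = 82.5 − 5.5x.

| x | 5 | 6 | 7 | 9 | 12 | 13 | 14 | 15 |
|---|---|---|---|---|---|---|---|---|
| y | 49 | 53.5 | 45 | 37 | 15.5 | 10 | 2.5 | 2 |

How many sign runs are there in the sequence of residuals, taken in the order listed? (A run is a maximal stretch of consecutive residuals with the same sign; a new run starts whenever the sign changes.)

x=5: ŷ = 82.5 − 5.5·5 = 55; r = 49 − 55 = -6
x=6: ŷ = 82.5 − 5.5·6 = 49.5; r = 53.5 − 49.5 = 4
x=7: ŷ = 82.5 − 5.5·7 = 44; r = 45 − 44 = 1
x=9: ŷ = 82.5 − 5.5·9 = 33; r = 37 − 33 = 4
x=12: ŷ = 82.5 − 5.5·12 = 16.5; r = 15.5 − 16.5 = -1
x=13: ŷ = 82.5 − 5.5·13 = 11; r = 10 − 11 = -1
x=14: ŷ = 82.5 − 5.5·14 = 5.5; r = 2.5 − 5.5 = -3
x=15: ŷ = 82.5 − 5.5·15 = 0; r = 2 − 0 = 2
Signs: − + + + − − − +
Runs: −×1, +×3, −×3, +×1 → 4

4 runs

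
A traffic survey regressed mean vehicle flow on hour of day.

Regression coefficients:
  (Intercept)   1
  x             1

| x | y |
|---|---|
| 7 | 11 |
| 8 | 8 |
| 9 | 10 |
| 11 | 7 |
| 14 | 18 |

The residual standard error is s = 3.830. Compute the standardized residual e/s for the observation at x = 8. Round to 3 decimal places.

ŷ = 1 + 8 = 9
e = 8 − 9 = -1
e/s = -1 / 3.830 = -0.261

-0.261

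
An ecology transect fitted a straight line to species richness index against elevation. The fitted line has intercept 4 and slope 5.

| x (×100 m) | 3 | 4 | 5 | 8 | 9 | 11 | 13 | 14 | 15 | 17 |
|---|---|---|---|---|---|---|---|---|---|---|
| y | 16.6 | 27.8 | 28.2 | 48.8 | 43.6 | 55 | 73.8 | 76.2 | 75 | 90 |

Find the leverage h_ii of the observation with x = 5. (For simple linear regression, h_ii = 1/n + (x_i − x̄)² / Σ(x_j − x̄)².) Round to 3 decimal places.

x̄ = (3 + 4 + 5 + 8 + 9 + 11 + 13 + 14 + 15 + 17)/10 = 9.9
Σ(x − x̄)² = 47.61 + 34.81 + 24.01 + 3.61 + 0.81 + 1.21 + 9.61 + 16.81 + 26.01 + 50.41 = 214.9
h = 1/10 + (-4.9)²/214.9 = 0.1 + 0.111726 = 0.212

h = 0.212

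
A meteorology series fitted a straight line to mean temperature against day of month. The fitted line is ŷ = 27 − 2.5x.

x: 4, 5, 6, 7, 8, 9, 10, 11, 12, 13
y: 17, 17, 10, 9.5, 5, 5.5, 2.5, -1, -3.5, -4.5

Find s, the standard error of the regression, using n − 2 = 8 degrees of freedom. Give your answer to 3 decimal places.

s = 1.458

x=4: ŷ = 27 − 2.5·4 = 17; r = 17 − 17 = 0
x=5: ŷ = 27 − 2.5·5 = 14.5; r = 17 − 14.5 = 2.5
x=6: ŷ = 27 − 2.5·6 = 12; r = 10 − 12 = -2
x=7: ŷ = 27 − 2.5·7 = 9.5; r = 9.5 − 9.5 = 0
x=8: ŷ = 27 − 2.5·8 = 7; r = 5 − 7 = -2
x=9: ŷ = 27 − 2.5·9 = 4.5; r = 5.5 − 4.5 = 1
x=10: ŷ = 27 − 2.5·10 = 2; r = 2.5 − 2 = 0.5
x=11: ŷ = 27 − 2.5·11 = -0.5; r = -1 − (-0.5) = -0.5
x=12: ŷ = 27 − 2.5·12 = -3; r = -3.5 − (-3) = -0.5
x=13: ŷ = 27 − 2.5·13 = -5.5; r = -4.5 − (-5.5) = 1
SSE = 0 + 6.25 + 4 + 0 + 4 + 1 + 0.25 + 0.25 + 0.25 + 1 = 17
s = √(17/8) = √2.125 ≈ 1.458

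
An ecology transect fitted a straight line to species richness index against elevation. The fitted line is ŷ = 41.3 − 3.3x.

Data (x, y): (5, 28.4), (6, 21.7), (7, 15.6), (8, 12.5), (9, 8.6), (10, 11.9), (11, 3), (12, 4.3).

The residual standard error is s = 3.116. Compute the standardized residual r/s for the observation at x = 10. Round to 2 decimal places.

1.16

ŷ = 41.3 − 3.3·10 = 8.3
r = 11.9 − 8.3 = 3.6
r/s = 3.6 / 3.116 = 1.16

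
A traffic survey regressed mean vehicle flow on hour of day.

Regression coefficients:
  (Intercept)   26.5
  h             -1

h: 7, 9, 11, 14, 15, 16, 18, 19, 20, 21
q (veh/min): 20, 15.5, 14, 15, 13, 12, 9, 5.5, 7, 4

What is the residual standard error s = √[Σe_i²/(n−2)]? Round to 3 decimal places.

s = 1.732

h=7: q̂ = 26.5 − 7 = 19.5; e = 20 − 19.5 = 0.5
h=9: q̂ = 26.5 − 9 = 17.5; e = 15.5 − 17.5 = -2
h=11: q̂ = 26.5 − 11 = 15.5; e = 14 − 15.5 = -1.5
h=14: q̂ = 26.5 − 14 = 12.5; e = 15 − 12.5 = 2.5
h=15: q̂ = 26.5 − 15 = 11.5; e = 13 − 11.5 = 1.5
h=16: q̂ = 26.5 − 16 = 10.5; e = 12 − 10.5 = 1.5
h=18: q̂ = 26.5 − 18 = 8.5; e = 9 − 8.5 = 0.5
h=19: q̂ = 26.5 − 19 = 7.5; e = 5.5 − 7.5 = -2
h=20: q̂ = 26.5 − 20 = 6.5; e = 7 − 6.5 = 0.5
h=21: q̂ = 26.5 − 21 = 5.5; e = 4 − 5.5 = -1.5
SSE = 0.25 + 4 + 2.25 + 6.25 + 2.25 + 2.25 + 0.25 + 4 + 0.25 + 2.25 = 24
s = √(24/8) = √3 ≈ 1.732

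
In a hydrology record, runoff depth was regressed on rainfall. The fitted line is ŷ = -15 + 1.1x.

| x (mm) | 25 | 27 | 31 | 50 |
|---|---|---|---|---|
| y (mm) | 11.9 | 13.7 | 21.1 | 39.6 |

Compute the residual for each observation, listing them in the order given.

-0.6, -1, 2, -0.4

x=25: ŷ = -15 + 1.1·25 = 12.5; r = 11.9 − 12.5 = -0.6
x=27: ŷ = -15 + 1.1·27 = 14.7; r = 13.7 − 14.7 = -1
x=31: ŷ = -15 + 1.1·31 = 19.1; r = 21.1 − 19.1 = 2
x=50: ŷ = -15 + 1.1·50 = 40; r = 39.6 − 40 = -0.4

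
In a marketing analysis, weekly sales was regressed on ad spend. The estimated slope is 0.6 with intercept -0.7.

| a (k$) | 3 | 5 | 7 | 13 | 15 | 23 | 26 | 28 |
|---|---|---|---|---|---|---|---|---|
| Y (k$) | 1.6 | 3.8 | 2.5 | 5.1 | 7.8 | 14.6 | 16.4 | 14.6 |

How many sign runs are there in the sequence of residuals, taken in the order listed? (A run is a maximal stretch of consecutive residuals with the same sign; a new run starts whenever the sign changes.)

4 runs

a=3: Ŷ = -0.7 + 0.6·3 = 1.1; e = 1.6 − 1.1 = 0.5
a=5: Ŷ = -0.7 + 0.6·5 = 2.3; e = 3.8 − 2.3 = 1.5
a=7: Ŷ = -0.7 + 0.6·7 = 3.5; e = 2.5 − 3.5 = -1
a=13: Ŷ = -0.7 + 0.6·13 = 7.1; e = 5.1 − 7.1 = -2
a=15: Ŷ = -0.7 + 0.6·15 = 8.3; e = 7.8 − 8.3 = -0.5
a=23: Ŷ = -0.7 + 0.6·23 = 13.1; e = 14.6 − 13.1 = 1.5
a=26: Ŷ = -0.7 + 0.6·26 = 14.9; e = 16.4 − 14.9 = 1.5
a=28: Ŷ = -0.7 + 0.6·28 = 16.1; e = 14.6 − 16.1 = -1.5
Signs: + + − − − + + −
Runs: +×2, −×3, +×2, −×1 → 4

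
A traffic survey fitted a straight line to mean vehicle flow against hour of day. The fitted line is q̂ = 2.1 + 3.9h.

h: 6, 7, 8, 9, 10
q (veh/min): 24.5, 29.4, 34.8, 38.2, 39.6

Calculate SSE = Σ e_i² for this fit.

SSE = 6.5

h=6: q̂ = 2.1 + 3.9·6 = 25.5; e = 24.5 − 25.5 = -1
h=7: q̂ = 2.1 + 3.9·7 = 29.4; e = 29.4 − 29.4 = 0
h=8: q̂ = 2.1 + 3.9·8 = 33.3; e = 34.8 − 33.3 = 1.5
h=9: q̂ = 2.1 + 3.9·9 = 37.2; e = 38.2 − 37.2 = 1
h=10: q̂ = 2.1 + 3.9·10 = 41.1; e = 39.6 − 41.1 = -1.5
SSE = 1 + 0 + 2.25 + 1 + 2.25 = 6.5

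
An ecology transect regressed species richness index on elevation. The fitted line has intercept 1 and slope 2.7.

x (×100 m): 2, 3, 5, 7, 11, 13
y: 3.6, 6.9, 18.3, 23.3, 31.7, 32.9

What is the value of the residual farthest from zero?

e = 3.8

x=2: ŷ = 1 + 2.7·2 = 6.4; e = 3.6 − 6.4 = -2.8
x=3: ŷ = 1 + 2.7·3 = 9.1; e = 6.9 − 9.1 = -2.2
x=5: ŷ = 1 + 2.7·5 = 14.5; e = 18.3 − 14.5 = 3.8
x=7: ŷ = 1 + 2.7·7 = 19.9; e = 23.3 − 19.9 = 3.4
x=11: ŷ = 1 + 2.7·11 = 30.7; e = 31.7 − 30.7 = 1
x=13: ŷ = 1 + 2.7·13 = 36.1; e = 32.9 − 36.1 = -3.2
Largest |e| is 3.8 at x = 5, residual 3.8.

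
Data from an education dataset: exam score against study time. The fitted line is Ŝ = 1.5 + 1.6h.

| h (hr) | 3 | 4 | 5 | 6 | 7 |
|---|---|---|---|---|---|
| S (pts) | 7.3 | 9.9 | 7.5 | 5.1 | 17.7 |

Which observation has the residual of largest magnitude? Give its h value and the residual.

h = 6, e = -6

h=3: Ŝ = 1.5 + 1.6·3 = 6.3; e = 7.3 − 6.3 = 1
h=4: Ŝ = 1.5 + 1.6·4 = 7.9; e = 9.9 − 7.9 = 2
h=5: Ŝ = 1.5 + 1.6·5 = 9.5; e = 7.5 − 9.5 = -2
h=6: Ŝ = 1.5 + 1.6·6 = 11.1; e = 5.1 − 11.1 = -6
h=7: Ŝ = 1.5 + 1.6·7 = 12.7; e = 17.7 − 12.7 = 5
Largest |e| is 6 at h = 6, residual -6.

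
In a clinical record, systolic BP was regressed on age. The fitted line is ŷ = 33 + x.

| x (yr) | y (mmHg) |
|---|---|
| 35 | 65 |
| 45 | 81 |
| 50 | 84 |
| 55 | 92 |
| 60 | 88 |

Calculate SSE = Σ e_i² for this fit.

SSE = 60

x=35: ŷ = 33 + 35 = 68; e = 65 − 68 = -3
x=45: ŷ = 33 + 45 = 78; e = 81 − 78 = 3
x=50: ŷ = 33 + 50 = 83; e = 84 − 83 = 1
x=55: ŷ = 33 + 55 = 88; e = 92 − 88 = 4
x=60: ŷ = 33 + 60 = 93; e = 88 − 93 = -5
SSE = 9 + 9 + 1 + 16 + 25 = 60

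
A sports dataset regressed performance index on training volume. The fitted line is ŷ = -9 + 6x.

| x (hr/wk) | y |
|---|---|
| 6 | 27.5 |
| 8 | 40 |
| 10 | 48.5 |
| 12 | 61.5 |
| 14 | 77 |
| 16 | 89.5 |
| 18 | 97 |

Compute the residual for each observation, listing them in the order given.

x=6: ŷ = -9 + 6·6 = 27; r = 27.5 − 27 = 0.5
x=8: ŷ = -9 + 6·8 = 39; r = 40 − 39 = 1
x=10: ŷ = -9 + 6·10 = 51; r = 48.5 − 51 = -2.5
x=12: ŷ = -9 + 6·12 = 63; r = 61.5 − 63 = -1.5
x=14: ŷ = -9 + 6·14 = 75; r = 77 − 75 = 2
x=16: ŷ = -9 + 6·16 = 87; r = 89.5 − 87 = 2.5
x=18: ŷ = -9 + 6·18 = 99; r = 97 − 99 = -2

0.5, 1, -2.5, -1.5, 2, 2.5, -2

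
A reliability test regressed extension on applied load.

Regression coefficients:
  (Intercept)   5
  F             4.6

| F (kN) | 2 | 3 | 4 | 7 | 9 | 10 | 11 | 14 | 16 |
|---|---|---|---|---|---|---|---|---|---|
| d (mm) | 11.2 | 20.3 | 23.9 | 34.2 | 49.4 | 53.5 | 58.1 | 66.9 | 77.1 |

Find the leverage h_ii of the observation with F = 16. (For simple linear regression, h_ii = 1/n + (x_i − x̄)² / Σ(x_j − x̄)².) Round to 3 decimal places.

h = 0.411

F̄ = (2 + 3 + 4 + 7 + 9 + 10 + 11 + 14 + 16)/9 = 8.44444
Σ(F − F̄)² = 41.5309 + 29.642 + 19.7531 + 2.08642 + 0.308642 + 2.41975 + 6.53086 + 30.8642 + 57.0864 = 190.222
h = 1/9 + (7.55556)²/190.222 = 0.111111 + 0.300104 = 0.411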